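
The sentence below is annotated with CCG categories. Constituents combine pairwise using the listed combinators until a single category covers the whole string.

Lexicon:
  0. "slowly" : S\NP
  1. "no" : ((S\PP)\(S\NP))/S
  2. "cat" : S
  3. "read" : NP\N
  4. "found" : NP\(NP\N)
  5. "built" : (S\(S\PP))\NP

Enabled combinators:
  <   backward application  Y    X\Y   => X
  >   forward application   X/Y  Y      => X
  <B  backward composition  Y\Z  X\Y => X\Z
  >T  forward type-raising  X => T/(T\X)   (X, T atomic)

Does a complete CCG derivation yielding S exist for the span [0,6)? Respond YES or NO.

YES

[0,6] S   <
  [0,3] S\PP   <
    [0,1] "slowly" : S\NP
    [1,3] (S\PP)\(S\NP)   >
      [1,2] "no" : ((S\PP)\(S\NP))/S
      [2,3] "cat" : S
  [3,6] S\(S\PP)   <
    [3,5] NP   <
      [3,4] "read" : NP\N
      [4,5] "found" : NP\(NP\N)
    [5,6] "built" : (S\(S\PP))\NP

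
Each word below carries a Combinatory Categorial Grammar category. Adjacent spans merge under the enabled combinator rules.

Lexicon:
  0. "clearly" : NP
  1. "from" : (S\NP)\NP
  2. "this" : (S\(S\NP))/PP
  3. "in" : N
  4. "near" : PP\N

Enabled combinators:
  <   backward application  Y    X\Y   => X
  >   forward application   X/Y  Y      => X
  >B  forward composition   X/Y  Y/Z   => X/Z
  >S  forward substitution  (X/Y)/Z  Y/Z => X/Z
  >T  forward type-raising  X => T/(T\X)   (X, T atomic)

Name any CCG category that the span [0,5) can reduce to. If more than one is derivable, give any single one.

[0,5] S   <
  [0,2] S\NP   <
    [0,1] "clearly" : NP
    [1,2] "from" : (S\NP)\NP
  [2,5] S\(S\NP)   >
    [2,3] "this" : (S\(S\NP))/PP
    [3,5] PP   <
      [3,4] "in" : N
      [4,5] "near" : PP\N

S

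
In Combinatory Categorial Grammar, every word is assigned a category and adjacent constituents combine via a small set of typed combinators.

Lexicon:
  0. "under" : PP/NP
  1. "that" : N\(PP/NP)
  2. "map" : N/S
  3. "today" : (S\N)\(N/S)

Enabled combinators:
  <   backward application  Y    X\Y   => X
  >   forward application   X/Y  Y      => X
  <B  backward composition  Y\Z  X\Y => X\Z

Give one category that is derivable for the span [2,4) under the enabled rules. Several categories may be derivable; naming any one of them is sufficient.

S\N

[0,4] S   <
  [0,2] N   <
    [0,1] "under" : PP/NP
    [1,2] "that" : N\(PP/NP)
  [2,4] S\N   <
    [2,3] "map" : N/S
    [3,4] "today" : (S\N)\(N/S)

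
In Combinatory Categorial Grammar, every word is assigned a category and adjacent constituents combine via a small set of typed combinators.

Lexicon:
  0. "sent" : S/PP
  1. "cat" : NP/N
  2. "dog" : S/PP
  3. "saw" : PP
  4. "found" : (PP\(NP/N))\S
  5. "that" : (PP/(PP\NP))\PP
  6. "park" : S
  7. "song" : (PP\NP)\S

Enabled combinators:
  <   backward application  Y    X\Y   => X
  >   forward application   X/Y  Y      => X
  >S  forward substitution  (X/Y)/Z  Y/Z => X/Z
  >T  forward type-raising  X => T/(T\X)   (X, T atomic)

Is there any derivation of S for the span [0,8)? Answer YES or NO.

YES

[0,8] S   >
  [0,1] "sent" : S/PP
  [1,8] PP   >
    [1,6] PP/(PP\NP)   <
      [1,5] PP   <
        [1,2] "cat" : NP/N
        [2,5] PP\(NP/N)   <
          [2,4] S   >
            [2,3] "dog" : S/PP
            [3,4] "saw" : PP
          [4,5] "found" : (PP\(NP/N))\S
      [5,6] "that" : (PP/(PP\NP))\PP
    [6,8] PP\NP   <
      [6,7] "park" : S
      [7,8] "song" : (PP\NP)\S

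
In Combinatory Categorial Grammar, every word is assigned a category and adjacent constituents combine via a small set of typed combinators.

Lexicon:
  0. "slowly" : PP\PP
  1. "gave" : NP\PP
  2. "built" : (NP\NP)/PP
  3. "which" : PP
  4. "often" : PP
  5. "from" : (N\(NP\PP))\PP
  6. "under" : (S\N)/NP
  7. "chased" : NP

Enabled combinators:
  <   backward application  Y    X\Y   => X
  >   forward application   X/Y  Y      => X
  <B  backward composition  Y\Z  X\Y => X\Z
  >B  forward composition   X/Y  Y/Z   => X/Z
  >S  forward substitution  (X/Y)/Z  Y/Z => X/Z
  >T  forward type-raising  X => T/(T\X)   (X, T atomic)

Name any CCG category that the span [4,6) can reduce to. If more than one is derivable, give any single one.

N\(NP\PP)

[0,8] S   <
  [0,6] N   <
    [0,4] NP\PP   <B
      [0,2] NP\PP   <B
        [0,1] "slowly" : PP\PP
        [1,2] "gave" : NP\PP
      [2,4] NP\NP   >
        [2,3] "built" : (NP\NP)/PP
        [3,4] "which" : PP
    [4,6] N\(NP\PP)   <
      [4,5] "often" : PP
      [5,6] "from" : (N\(NP\PP))\PP
  [6,8] S\N   >
    [6,7] "under" : (S\N)/NP
    [7,8] "chased" : NP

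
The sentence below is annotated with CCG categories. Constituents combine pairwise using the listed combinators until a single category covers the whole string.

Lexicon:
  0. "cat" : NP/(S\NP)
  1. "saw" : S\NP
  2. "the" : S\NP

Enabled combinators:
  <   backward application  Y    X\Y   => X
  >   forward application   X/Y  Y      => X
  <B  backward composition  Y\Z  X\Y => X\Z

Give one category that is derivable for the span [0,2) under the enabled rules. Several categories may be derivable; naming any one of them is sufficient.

[0,3] S   <
  [0,2] NP   >
    [0,1] "cat" : NP/(S\NP)
    [1,2] "saw" : S\NP
  [2,3] "the" : S\NP

NP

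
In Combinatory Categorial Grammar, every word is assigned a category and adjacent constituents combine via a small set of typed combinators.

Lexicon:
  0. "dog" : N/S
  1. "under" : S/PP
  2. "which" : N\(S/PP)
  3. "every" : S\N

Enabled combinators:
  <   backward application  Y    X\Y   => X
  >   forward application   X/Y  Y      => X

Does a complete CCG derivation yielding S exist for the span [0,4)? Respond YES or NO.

N/S S/PP N\(S/PP) S\N
CKY chart[0,4] = {N}; S ∉ chart

NO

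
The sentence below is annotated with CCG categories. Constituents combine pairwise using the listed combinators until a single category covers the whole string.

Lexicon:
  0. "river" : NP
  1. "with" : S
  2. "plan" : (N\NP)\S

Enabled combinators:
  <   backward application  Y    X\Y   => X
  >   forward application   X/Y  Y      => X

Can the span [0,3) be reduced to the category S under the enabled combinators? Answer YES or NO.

NP S (N\NP)\S
CKY chart[0,3] = {N}; S ∉ chart

NO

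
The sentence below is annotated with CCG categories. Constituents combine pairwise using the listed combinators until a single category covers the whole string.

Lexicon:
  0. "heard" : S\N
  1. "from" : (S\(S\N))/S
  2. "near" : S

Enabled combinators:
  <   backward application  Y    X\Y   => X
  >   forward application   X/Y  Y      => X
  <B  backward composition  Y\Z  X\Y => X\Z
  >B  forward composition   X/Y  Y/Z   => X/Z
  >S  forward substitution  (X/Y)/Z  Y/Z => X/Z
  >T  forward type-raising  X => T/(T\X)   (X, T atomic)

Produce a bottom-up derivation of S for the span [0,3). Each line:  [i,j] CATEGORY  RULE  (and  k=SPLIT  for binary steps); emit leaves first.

[0,3] S   <
  [0,1] "heard" : S\N
  [1,3] S\(S\N)   >
    [1,2] "from" : (S\(S\N))/S
    [2,3] "near" : S

[0,1] S\N  lex  "heard"
[1,2] (S\(S\N))/S  lex  "from"
[2,3] S  lex  "near"
[1,3] S\(S\N)  >  k=2
[0,3] S  <  k=1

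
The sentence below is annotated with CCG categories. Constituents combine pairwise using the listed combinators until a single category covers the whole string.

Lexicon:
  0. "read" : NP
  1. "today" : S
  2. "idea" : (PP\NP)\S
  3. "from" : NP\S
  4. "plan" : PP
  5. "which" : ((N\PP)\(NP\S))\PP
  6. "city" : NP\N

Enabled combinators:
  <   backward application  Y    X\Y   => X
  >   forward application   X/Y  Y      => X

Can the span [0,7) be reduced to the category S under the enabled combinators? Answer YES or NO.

NO

NP S (PP\NP)\S NP\S PP ((N\PP)\(NP\S))\PP NP\N
CKY chart[0,7] = {NP}; S ∉ chart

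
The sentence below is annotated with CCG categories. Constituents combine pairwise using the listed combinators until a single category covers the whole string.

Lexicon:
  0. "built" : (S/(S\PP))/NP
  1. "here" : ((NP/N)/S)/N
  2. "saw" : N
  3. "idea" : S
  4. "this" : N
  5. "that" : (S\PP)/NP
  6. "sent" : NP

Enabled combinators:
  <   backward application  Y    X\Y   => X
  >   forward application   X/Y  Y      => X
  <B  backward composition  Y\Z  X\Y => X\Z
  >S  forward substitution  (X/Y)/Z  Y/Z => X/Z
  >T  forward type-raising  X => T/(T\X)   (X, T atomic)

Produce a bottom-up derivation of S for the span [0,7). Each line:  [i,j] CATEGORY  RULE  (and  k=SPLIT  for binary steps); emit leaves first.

[0,1] (S/(S\PP))/NP  lex  "built"
[1,2] ((NP/N)/S)/N  lex  "here"
[2,3] N  lex  "saw"
[1,3] (NP/N)/S  >  k=2
[3,4] S  lex  "idea"
[1,4] NP/N  >  k=3
[4,5] N  lex  "this"
[1,5] NP  >  k=4
[0,5] S/(S\PP)  >  k=1
[5,6] (S\PP)/NP  lex  "that"
[6,7] NP  lex  "sent"
[5,7] S\PP  >  k=6
[0,7] S  >  k=5

[0,7] S   >
  [0,5] S/(S\PP)   >
    [0,1] "built" : (S/(S\PP))/NP
    [1,5] NP   >
      [1,4] NP/N   >
        [1,3] (NP/N)/S   >
          [1,2] "here" : ((NP/N)/S)/N
          [2,3] "saw" : N
        [3,4] "idea" : S
      [4,5] "this" : N
  [5,7] S\PP   >
    [5,6] "that" : (S\PP)/NP
    [6,7] "sent" : NP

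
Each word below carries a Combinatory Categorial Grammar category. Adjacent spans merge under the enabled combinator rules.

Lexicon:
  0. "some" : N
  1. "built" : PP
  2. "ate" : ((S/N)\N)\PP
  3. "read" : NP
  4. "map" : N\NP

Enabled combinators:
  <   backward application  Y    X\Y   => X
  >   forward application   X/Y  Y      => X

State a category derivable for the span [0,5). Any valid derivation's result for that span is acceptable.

[0,5] S   >
  [0,3] S/N   <
    [0,1] "some" : N
    [1,3] (S/N)\N   <
      [1,2] "built" : PP
      [2,3] "ate" : ((S/N)\N)\PP
  [3,5] N   <
    [3,4] "read" : NP
    [4,5] "map" : N\NP

S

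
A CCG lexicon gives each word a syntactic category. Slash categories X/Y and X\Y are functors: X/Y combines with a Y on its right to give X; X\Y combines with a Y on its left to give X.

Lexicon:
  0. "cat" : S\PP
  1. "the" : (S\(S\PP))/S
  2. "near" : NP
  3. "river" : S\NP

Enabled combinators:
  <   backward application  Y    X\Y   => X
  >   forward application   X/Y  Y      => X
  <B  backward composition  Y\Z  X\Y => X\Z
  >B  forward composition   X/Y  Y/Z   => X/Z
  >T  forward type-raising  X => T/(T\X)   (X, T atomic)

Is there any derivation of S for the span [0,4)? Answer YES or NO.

[0,4] S   <
  [0,1] "cat" : S\PP
  [1,4] S\(S\PP)   >
    [1,2] "the" : (S\(S\PP))/S
    [2,4] S   >
      [2,3] S/(S\NP)   >T
        [2,3] "near" : NP
      [3,4] "river" : S\NP

YES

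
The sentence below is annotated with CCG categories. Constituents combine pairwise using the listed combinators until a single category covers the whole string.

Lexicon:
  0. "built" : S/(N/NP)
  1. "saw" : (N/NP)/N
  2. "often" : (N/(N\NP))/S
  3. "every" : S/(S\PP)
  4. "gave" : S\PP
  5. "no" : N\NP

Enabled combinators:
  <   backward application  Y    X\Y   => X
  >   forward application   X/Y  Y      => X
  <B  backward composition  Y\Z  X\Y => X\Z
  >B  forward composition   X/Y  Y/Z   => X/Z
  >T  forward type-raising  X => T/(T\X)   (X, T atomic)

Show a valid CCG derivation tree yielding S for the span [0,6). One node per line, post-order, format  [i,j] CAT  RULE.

[0,1] S/(N/NP)  lex  "built"
[1,2] (N/NP)/N  lex  "saw"
[2,3] (N/(N\NP))/S  lex  "often"
[3,4] S/(S\PP)  lex  "every"
[4,5] S\PP  lex  "gave"
[3,5] S  >  k=4
[2,5] N/(N\NP)  >  k=3
[5,6] N\NP  lex  "no"
[2,6] N  >  k=5
[1,6] N/NP  >  k=2
[0,6] S  >  k=1

[0,6] S   >
  [0,1] "built" : S/(N/NP)
  [1,6] N/NP   >
    [1,2] "saw" : (N/NP)/N
    [2,6] N   >
      [2,5] N/(N\NP)   >
        [2,3] "often" : (N/(N\NP))/S
        [3,5] S   >
          [3,4] "every" : S/(S\PP)
          [4,5] "gave" : S\PP
      [5,6] "no" : N\NP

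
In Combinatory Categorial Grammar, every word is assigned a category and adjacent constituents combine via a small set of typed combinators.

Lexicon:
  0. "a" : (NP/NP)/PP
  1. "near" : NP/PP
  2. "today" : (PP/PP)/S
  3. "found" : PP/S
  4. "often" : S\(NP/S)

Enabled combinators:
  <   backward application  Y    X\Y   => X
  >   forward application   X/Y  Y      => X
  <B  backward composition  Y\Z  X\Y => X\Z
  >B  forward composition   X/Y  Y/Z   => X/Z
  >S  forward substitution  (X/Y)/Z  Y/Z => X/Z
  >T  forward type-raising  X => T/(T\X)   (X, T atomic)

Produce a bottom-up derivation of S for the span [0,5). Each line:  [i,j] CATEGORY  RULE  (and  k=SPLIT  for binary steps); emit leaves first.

[0,1] (NP/NP)/PP  lex  "a"
[1,2] NP/PP  lex  "near"
[0,2] NP/PP  >S  k=1
[2,3] (PP/PP)/S  lex  "today"
[3,4] PP/S  lex  "found"
[2,4] PP/S  >S  k=3
[0,4] NP/S  >B  k=2
[4,5] S\(NP/S)  lex  "often"
[0,5] S  <  k=4

[0,5] S   <
  [0,4] NP/S   >B
    [0,2] NP/PP   >S
      [0,1] "a" : (NP/NP)/PP
      [1,2] "near" : NP/PP
    [2,4] PP/S   >S
      [2,3] "today" : (PP/PP)/S
      [3,4] "found" : PP/S
  [4,5] "often" : S\(NP/S)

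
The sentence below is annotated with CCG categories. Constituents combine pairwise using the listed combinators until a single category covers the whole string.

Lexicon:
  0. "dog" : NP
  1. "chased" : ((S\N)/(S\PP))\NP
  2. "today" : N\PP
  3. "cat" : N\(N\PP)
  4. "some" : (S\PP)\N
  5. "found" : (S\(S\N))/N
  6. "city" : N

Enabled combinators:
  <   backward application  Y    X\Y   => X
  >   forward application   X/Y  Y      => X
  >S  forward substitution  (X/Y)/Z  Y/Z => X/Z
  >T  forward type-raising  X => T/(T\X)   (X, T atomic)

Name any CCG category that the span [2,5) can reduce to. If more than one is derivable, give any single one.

[0,7] S   <
  [0,5] S\N   >
    [0,2] (S\N)/(S\PP)   <
      [0,1] "dog" : NP
      [1,2] "chased" : ((S\N)/(S\PP))\NP
    [2,5] S\PP   <
      [2,4] N   <
        [2,3] "today" : N\PP
        [3,4] "cat" : N\(N\PP)
      [4,5] "some" : (S\PP)\N
  [5,7] S\(S\N)   >
    [5,6] "found" : (S\(S\N))/N
    [6,7] "city" : N

S\PP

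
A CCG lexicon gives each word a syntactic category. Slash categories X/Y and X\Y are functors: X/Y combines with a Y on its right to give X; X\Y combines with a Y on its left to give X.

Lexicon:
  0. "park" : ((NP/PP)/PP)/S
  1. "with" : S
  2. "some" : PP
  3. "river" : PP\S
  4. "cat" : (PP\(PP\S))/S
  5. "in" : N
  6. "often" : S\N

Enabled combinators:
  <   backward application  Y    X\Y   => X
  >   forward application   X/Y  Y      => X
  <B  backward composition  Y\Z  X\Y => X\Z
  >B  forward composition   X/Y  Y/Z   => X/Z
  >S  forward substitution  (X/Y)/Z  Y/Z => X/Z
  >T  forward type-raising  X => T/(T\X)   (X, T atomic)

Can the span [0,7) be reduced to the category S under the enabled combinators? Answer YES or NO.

NO

((NP/PP)/PP)/S S PP PP\S (PP\(PP\S))/S N S\N
CKY chart[0,7] = {N/(N\NP), NP, NP/(NP\NP), NP/(PP\PP), PP/(PP\NP), S/(S\NP)}; S ∉ chart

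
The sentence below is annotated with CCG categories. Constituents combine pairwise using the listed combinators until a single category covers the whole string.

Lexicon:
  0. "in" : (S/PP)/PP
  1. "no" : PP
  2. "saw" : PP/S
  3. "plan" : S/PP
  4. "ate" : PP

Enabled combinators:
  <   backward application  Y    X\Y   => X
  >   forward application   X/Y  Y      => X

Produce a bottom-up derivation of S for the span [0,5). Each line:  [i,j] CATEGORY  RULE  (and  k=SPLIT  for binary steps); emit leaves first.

[0,1] (S/PP)/PP  lex  "in"
[1,2] PP  lex  "no"
[0,2] S/PP  >  k=1
[2,3] PP/S  lex  "saw"
[3,4] S/PP  lex  "plan"
[4,5] PP  lex  "ate"
[3,5] S  >  k=4
[2,5] PP  >  k=3
[0,5] S  >  k=2

[0,5] S   >
  [0,2] S/PP   >
    [0,1] "in" : (S/PP)/PP
    [1,2] "no" : PP
  [2,5] PP   >
    [2,3] "saw" : PP/S
    [3,5] S   >
      [3,4] "plan" : S/PP
      [4,5] "ate" : PP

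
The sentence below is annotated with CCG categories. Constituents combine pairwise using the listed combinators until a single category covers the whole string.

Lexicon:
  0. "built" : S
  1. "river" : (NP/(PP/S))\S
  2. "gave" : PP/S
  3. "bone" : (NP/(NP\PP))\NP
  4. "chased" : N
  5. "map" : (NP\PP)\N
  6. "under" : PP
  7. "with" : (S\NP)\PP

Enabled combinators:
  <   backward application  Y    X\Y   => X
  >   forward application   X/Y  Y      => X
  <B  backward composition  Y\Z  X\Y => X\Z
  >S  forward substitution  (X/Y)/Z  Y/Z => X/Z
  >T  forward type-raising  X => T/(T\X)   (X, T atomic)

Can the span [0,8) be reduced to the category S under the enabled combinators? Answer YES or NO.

[0,8] S   <
  [0,6] NP   >
    [0,4] NP/(NP\PP)   <
      [0,3] NP   >
        [0,2] NP/(PP/S)   <
          [0,1] "built" : S
          [1,2] "river" : (NP/(PP/S))\S
        [2,3] "gave" : PP/S
      [3,4] "bone" : (NP/(NP\PP))\NP
    [4,6] NP\PP   <
      [4,5] "chased" : N
      [5,6] "map" : (NP\PP)\N
  [6,8] S\NP   <
    [6,7] "under" : PP
    [7,8] "with" : (S\NP)\PP

YES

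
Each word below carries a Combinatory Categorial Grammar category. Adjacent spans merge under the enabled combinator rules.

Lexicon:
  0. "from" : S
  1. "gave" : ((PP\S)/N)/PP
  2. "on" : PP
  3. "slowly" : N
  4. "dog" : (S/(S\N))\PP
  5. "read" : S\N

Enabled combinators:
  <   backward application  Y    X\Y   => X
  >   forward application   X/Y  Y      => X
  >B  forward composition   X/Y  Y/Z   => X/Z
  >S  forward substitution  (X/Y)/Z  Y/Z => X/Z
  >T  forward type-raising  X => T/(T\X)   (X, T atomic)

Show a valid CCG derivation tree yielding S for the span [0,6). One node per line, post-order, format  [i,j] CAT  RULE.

[0,1] S  lex  "from"
[1,2] ((PP\S)/N)/PP  lex  "gave"
[2,3] PP  lex  "on"
[1,3] (PP\S)/N  >  k=2
[3,4] N  lex  "slowly"
[1,4] PP\S  >  k=3
[0,4] PP  <  k=1
[4,5] (S/(S\N))\PP  lex  "dog"
[0,5] S/(S\N)  <  k=4
[5,6] S\N  lex  "read"
[0,6] S  >  k=5

[0,6] S   >
  [0,5] S/(S\N)   <
    [0,4] PP   <
      [0,1] "from" : S
      [1,4] PP\S   >
        [1,3] (PP\S)/N   >
          [1,2] "gave" : ((PP\S)/N)/PP
          [2,3] "on" : PP
        [3,4] "slowly" : N
    [4,5] "dog" : (S/(S\N))\PP
  [5,6] "read" : S\N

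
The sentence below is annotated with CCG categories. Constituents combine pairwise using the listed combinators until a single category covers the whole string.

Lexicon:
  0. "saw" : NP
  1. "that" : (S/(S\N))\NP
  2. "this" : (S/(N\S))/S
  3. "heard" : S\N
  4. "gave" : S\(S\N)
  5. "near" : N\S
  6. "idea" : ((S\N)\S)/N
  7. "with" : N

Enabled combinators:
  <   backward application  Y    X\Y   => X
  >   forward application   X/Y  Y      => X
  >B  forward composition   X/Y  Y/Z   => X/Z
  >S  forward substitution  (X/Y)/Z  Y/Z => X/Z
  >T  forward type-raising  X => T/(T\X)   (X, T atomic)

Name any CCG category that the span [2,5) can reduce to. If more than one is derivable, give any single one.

[0,8] S   >
  [0,2] S/(S\N)   <
    [0,1] "saw" : NP
    [1,2] "that" : (S/(S\N))\NP
  [2,8] S\N   <
    [2,6] S   >
      [2,5] S/(N\S)   >
        [2,3] "this" : (S/(N\S))/S
        [3,5] S   <
          [3,4] "heard" : S\N
          [4,5] "gave" : S\(S\N)
      [5,6] "near" : N\S
    [6,8] (S\N)\S   >
      [6,7] "idea" : ((S\N)\S)/N
      [7,8] "with" : N

S/(N\S)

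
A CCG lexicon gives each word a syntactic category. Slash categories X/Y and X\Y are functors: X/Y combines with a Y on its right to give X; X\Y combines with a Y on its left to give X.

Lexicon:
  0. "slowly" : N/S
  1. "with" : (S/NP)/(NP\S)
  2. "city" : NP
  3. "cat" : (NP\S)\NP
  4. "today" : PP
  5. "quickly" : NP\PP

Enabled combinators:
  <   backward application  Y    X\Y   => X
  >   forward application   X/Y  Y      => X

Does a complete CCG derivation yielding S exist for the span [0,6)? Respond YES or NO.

NO

N/S (S/NP)/(NP\S) NP (NP\S)\NP PP NP\PP
CKY chart[0,6] = {N}; S ∉ chart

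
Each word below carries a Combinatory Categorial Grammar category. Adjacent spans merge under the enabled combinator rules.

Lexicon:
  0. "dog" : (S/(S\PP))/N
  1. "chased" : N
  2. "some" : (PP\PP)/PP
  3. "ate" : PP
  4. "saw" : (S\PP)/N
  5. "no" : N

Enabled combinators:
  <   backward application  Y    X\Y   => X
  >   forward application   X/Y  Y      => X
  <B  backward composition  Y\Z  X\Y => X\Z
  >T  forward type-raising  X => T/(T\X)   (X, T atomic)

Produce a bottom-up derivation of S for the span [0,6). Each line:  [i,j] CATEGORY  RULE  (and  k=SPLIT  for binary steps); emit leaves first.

[0,6] S   >
  [0,2] S/(S\PP)   >
    [0,1] "dog" : (S/(S\PP))/N
    [1,2] "chased" : N
  [2,6] S\PP   <B
    [2,4] PP\PP   >
      [2,3] "some" : (PP\PP)/PP
      [3,4] "ate" : PP
    [4,6] S\PP   >
      [4,5] "saw" : (S\PP)/N
      [5,6] "no" : N

[0,1] (S/(S\PP))/N  lex  "dog"
[1,2] N  lex  "chased"
[0,2] S/(S\PP)  >  k=1
[2,3] (PP\PP)/PP  lex  "some"
[3,4] PP  lex  "ate"
[2,4] PP\PP  >  k=3
[4,5] (S\PP)/N  lex  "saw"
[5,6] N  lex  "no"
[4,6] S\PP  >  k=5
[2,6] S\PP  <B  k=4
[0,6] S  >  k=2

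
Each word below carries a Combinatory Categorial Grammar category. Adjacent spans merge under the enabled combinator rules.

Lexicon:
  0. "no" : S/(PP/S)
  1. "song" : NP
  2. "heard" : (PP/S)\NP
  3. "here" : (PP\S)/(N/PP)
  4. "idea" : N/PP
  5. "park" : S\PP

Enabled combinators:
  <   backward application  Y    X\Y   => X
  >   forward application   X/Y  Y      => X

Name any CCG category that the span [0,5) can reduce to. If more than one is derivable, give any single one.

PP

[0,6] S   <
  [0,5] PP   <
    [0,3] S   >
      [0,1] "no" : S/(PP/S)
      [1,3] PP/S   <
        [1,2] "song" : NP
        [2,3] "heard" : (PP/S)\NP
    [3,5] PP\S   >
      [3,4] "here" : (PP\S)/(N/PP)
      [4,5] "idea" : N/PP
  [5,6] "park" : S\PP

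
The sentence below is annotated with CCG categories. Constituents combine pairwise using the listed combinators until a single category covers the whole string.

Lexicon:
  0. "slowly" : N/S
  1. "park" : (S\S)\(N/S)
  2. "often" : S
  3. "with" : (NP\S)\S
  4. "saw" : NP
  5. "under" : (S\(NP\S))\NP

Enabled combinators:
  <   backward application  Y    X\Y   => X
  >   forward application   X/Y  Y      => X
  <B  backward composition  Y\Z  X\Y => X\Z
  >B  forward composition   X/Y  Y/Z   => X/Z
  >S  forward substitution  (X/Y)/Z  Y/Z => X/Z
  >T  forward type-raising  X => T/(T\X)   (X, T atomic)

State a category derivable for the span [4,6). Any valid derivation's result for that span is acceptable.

S\(NP\S)

[0,6] S   <
  [0,4] NP\S   <B
    [0,2] S\S   <
      [0,1] "slowly" : N/S
      [1,2] "park" : (S\S)\(N/S)
    [2,4] NP\S   <
      [2,3] "often" : S
      [3,4] "with" : (NP\S)\S
  [4,6] S\(NP\S)   <
    [4,5] "saw" : NP
    [5,6] "under" : (S\(NP\S))\NP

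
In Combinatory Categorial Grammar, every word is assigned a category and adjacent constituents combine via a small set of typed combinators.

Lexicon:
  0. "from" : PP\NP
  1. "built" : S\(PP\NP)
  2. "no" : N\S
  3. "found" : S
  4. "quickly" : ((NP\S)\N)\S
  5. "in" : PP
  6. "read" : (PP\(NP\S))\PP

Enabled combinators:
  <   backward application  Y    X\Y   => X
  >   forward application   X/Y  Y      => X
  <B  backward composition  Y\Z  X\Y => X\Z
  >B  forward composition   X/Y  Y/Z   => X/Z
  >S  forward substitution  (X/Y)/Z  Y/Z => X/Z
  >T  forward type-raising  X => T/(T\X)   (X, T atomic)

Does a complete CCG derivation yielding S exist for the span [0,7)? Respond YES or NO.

NO

PP\NP S\(PP\NP) N\S S ((NP\S)\N)\S PP (PP\(NP\S))\PP
CKY chart[0,7] = {N/(N\PP), NP/(NP\PP), PP, PP/(PP\PP), S/(S\PP)}; S ∉ chart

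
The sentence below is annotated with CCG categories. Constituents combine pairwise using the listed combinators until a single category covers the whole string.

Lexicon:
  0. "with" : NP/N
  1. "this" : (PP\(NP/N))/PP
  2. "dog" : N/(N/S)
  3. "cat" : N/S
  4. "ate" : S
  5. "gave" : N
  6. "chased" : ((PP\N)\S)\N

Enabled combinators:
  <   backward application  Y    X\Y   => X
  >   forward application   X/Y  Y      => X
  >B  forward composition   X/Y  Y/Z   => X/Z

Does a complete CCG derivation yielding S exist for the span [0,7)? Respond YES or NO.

NO

NP/N (PP\(NP/N))/PP N/(N/S) N/S S N ((PP\N)\S)\N
CKY chart[0,7] = {PP}; S ∉ chart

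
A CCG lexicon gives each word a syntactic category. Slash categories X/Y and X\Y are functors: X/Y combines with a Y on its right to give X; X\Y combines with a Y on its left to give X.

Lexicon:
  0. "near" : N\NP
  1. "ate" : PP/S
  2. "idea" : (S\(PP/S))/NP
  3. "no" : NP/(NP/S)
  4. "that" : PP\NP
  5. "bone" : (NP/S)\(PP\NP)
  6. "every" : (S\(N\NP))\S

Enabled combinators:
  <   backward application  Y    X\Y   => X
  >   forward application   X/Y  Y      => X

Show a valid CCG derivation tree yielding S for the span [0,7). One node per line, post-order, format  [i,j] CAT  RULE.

[0,1] N\NP  lex  "near"
[1,2] PP/S  lex  "ate"
[2,3] (S\(PP/S))/NP  lex  "idea"
[3,4] NP/(NP/S)  lex  "no"
[4,5] PP\NP  lex  "that"
[5,6] (NP/S)\(PP\NP)  lex  "bone"
[4,6] NP/S  <  k=5
[3,6] NP  >  k=4
[2,6] S\(PP/S)  >  k=3
[1,6] S  <  k=2
[6,7] (S\(N\NP))\S  lex  "every"
[1,7] S\(N\NP)  <  k=6
[0,7] S  <  k=1

[0,7] S   <
  [0,1] "near" : N\NP
  [1,7] S\(N\NP)   <
    [1,6] S   <
      [1,2] "ate" : PP/S
      [2,6] S\(PP/S)   >
        [2,3] "idea" : (S\(PP/S))/NP
        [3,6] NP   >
          [3,4] "no" : NP/(NP/S)
          [4,6] NP/S   <
            [4,5] "that" : PP\NP
            [5,6] "bone" : (NP/S)\(PP\NP)
    [6,7] "every" : (S\(N\NP))\S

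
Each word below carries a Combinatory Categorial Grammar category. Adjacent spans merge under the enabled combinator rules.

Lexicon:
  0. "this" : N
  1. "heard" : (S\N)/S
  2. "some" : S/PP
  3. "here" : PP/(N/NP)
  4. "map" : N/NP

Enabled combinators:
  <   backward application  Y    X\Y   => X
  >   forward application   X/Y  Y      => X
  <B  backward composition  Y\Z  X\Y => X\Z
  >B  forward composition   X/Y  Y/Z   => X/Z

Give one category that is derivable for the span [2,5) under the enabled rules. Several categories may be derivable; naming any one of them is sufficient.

S

[0,5] S   <
  [0,1] "this" : N
  [1,5] S\N   >
    [1,2] "heard" : (S\N)/S
    [2,5] S   >
      [2,3] "some" : S/PP
      [3,5] PP   >
        [3,4] "here" : PP/(N/NP)
        [4,5] "map" : N/NP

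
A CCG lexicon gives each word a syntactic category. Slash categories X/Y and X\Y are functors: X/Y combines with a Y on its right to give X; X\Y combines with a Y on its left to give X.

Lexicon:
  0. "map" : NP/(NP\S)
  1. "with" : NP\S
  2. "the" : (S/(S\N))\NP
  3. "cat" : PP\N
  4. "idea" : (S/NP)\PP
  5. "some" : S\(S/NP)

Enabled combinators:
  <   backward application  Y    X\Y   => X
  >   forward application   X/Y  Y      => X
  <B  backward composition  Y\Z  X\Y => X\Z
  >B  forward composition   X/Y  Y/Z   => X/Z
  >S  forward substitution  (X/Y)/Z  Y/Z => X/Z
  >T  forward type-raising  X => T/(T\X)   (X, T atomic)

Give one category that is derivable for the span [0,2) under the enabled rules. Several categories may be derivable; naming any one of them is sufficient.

[0,6] S   >
  [0,3] S/(S\N)   <
    [0,2] NP   >
      [0,1] "map" : NP/(NP\S)
      [1,2] "with" : NP\S
    [2,3] "the" : (S/(S\N))\NP
  [3,6] S\N   <B
    [3,4] "cat" : PP\N
    [4,6] S\PP   <B
      [4,5] "idea" : (S/NP)\PP
      [5,6] "some" : S\(S/NP)

NP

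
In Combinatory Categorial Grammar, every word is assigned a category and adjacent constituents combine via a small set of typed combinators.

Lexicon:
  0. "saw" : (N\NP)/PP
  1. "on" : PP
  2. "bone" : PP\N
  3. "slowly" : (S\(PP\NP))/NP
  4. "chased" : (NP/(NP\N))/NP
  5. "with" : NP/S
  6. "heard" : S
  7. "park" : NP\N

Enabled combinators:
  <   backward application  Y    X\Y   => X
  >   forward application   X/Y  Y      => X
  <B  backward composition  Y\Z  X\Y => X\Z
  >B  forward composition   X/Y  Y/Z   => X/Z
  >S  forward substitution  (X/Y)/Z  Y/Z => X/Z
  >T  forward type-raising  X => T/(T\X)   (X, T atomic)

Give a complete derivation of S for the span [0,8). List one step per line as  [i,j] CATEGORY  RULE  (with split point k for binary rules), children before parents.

[0,8] S   <
  [0,3] PP\NP   <B
    [0,2] N\NP   >
      [0,1] "saw" : (N\NP)/PP
      [1,2] "on" : PP
    [2,3] "bone" : PP\N
  [3,8] S\(PP\NP)   >
    [3,4] "slowly" : (S\(PP\NP))/NP
    [4,8] NP   >
      [4,7] NP/(NP\N)   >
        [4,5] "chased" : (NP/(NP\N))/NP
        [5,7] NP   >
          [5,6] "with" : NP/S
          [6,7] "heard" : S
      [7,8] "park" : NP\N

[0,1] (N\NP)/PP  lex  "saw"
[1,2] PP  lex  "on"
[0,2] N\NP  >  k=1
[2,3] PP\N  lex  "bone"
[0,3] PP\NP  <B  k=2
[3,4] (S\(PP\NP))/NP  lex  "slowly"
[4,5] (NP/(NP\N))/NP  lex  "chased"
[5,6] NP/S  lex  "with"
[6,7] S  lex  "heard"
[5,7] NP  >  k=6
[4,7] NP/(NP\N)  >  k=5
[7,8] NP\N  lex  "park"
[4,8] NP  >  k=7
[3,8] S\(PP\NP)  >  k=4
[0,8] S  <  k=3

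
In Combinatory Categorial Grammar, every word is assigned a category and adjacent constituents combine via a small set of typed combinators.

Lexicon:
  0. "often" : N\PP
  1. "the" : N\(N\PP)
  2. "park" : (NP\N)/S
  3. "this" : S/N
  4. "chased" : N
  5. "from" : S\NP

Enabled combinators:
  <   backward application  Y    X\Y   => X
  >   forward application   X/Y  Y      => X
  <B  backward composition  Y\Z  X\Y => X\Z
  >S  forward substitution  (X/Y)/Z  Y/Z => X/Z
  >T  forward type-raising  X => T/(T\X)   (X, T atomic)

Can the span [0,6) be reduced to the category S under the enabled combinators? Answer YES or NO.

[0,6] S   <
  [0,5] NP   <
    [0,2] N   <
      [0,1] "often" : N\PP
      [1,2] "the" : N\(N\PP)
    [2,5] NP\N   >
      [2,3] "park" : (NP\N)/S
      [3,5] S   >
        [3,4] "this" : S/N
        [4,5] "chased" : N
  [5,6] "from" : S\NP

YES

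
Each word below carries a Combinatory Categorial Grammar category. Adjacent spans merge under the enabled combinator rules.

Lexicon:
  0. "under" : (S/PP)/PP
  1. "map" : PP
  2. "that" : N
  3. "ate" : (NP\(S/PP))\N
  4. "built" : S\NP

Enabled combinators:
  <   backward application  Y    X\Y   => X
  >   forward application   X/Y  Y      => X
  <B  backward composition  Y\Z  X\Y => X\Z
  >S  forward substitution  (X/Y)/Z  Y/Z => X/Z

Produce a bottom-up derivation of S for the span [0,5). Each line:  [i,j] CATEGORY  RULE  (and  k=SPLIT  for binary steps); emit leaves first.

[0,5] S   <
  [0,4] NP   <
    [0,2] S/PP   >
      [0,1] "under" : (S/PP)/PP
      [1,2] "map" : PP
    [2,4] NP\(S/PP)   <
      [2,3] "that" : N
      [3,4] "ate" : (NP\(S/PP))\N
  [4,5] "built" : S\NP

[0,1] (S/PP)/PP  lex  "under"
[1,2] PP  lex  "map"
[0,2] S/PP  >  k=1
[2,3] N  lex  "that"
[3,4] (NP\(S/PP))\N  lex  "ate"
[2,4] NP\(S/PP)  <  k=3
[0,4] NP  <  k=2
[4,5] S\NP  lex  "built"
[0,5] S  <  k=4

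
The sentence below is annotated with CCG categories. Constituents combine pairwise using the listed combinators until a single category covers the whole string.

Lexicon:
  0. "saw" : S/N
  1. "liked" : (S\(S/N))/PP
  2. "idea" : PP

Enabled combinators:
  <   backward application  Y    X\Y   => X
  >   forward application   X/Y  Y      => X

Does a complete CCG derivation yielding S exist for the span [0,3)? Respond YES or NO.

YES

[0,3] S   <
  [0,1] "saw" : S/N
  [1,3] S\(S/N)   >
    [1,2] "liked" : (S\(S/N))/PP
    [2,3] "idea" : PP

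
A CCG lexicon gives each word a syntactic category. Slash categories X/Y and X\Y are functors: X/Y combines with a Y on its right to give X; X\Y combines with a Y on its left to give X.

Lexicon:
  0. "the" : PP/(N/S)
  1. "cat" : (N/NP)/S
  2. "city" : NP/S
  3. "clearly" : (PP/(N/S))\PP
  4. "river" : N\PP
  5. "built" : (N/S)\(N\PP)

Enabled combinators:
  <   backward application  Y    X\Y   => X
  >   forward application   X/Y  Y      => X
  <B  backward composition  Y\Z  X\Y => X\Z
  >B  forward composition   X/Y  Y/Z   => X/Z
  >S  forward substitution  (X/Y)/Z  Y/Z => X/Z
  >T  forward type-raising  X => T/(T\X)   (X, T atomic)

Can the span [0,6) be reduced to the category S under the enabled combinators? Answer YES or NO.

PP/(N/S) (N/NP)/S NP/S (PP/(N/S))\PP N\PP (N/S)\(N\PP)
CKY chart[0,6] = {N/(N\PP), NP/(NP\PP), PP, PP/(PP\PP), S/(S\PP)}; S ∉ chart

NO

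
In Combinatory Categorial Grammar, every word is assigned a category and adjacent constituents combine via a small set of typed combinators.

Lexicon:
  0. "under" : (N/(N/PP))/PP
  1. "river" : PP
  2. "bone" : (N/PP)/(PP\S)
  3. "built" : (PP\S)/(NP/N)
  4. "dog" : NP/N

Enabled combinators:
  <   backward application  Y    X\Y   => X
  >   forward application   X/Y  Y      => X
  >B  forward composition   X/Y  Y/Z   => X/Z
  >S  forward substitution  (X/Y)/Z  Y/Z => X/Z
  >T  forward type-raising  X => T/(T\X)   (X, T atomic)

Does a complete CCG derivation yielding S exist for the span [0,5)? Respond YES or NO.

(N/(N/PP))/PP PP (N/PP)/(PP\S) (PP\S)/(NP/N) NP/N
CKY chart[0,5] = {N, N/(N\N), NP/(NP\N), PP/(PP\N), S/(S\N)}; S ∉ chart

NO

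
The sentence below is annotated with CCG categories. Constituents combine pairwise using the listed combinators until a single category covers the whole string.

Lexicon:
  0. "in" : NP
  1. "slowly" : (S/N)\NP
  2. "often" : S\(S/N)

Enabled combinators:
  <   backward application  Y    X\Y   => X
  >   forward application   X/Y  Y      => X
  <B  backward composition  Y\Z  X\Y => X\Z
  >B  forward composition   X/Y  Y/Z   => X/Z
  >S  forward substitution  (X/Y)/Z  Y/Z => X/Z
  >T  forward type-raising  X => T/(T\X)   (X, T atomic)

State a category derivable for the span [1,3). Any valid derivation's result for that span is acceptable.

[0,3] S   <
  [0,1] "in" : NP
  [1,3] S\NP   <B
    [1,2] "slowly" : (S/N)\NP
    [2,3] "often" : S\(S/N)

S\NP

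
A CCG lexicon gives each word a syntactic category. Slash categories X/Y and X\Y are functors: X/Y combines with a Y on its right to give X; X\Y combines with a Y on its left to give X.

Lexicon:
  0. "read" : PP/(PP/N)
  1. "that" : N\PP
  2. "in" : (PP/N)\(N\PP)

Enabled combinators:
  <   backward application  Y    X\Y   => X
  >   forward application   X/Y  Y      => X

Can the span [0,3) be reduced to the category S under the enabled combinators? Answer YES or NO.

NO

PP/(PP/N) N\PP (PP/N)\(N\PP)
CKY chart[0,3] = {PP}; S ∉ chart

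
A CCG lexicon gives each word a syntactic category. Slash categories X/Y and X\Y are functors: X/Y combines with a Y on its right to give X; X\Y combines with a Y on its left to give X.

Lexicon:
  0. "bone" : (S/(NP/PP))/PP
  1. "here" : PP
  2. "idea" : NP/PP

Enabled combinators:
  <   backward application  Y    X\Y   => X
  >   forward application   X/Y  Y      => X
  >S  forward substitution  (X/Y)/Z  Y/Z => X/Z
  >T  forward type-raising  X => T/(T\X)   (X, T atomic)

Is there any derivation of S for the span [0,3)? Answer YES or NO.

YES

[0,3] S   >
  [0,2] S/(NP/PP)   >
    [0,1] "bone" : (S/(NP/PP))/PP
    [1,2] "here" : PP
  [2,3] "idea" : NP/PP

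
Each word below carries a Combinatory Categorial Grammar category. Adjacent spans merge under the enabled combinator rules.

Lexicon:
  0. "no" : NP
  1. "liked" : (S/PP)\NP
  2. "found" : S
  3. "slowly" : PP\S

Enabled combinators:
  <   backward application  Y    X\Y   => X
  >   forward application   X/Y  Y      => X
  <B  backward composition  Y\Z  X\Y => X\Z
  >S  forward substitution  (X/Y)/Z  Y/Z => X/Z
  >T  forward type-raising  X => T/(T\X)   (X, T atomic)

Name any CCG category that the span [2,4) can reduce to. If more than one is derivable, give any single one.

PP

[0,4] S   >
  [0,2] S/PP   <
    [0,1] "no" : NP
    [1,2] "liked" : (S/PP)\NP
  [2,4] PP   <
    [2,3] "found" : S
    [3,4] "slowly" : PP\S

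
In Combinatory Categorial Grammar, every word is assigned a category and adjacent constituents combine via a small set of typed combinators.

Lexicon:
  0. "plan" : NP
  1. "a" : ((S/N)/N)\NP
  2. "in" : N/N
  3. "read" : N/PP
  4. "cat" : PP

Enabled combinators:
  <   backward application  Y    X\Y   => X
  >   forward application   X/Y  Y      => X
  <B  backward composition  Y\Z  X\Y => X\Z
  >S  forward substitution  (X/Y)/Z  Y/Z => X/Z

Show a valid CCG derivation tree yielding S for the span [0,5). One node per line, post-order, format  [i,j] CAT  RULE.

[0,1] NP  lex  "plan"
[1,2] ((S/N)/N)\NP  lex  "a"
[0,2] (S/N)/N  <  k=1
[2,3] N/N  lex  "in"
[0,3] S/N  >S  k=2
[3,4] N/PP  lex  "read"
[4,5] PP  lex  "cat"
[3,5] N  >  k=4
[0,5] S  >  k=3

[0,5] S   >
  [0,3] S/N   >S
    [0,2] (S/N)/N   <
      [0,1] "plan" : NP
      [1,2] "a" : ((S/N)/N)\NP
    [2,3] "in" : N/N
  [3,5] N   >
    [3,4] "read" : N/PP
    [4,5] "cat" : PP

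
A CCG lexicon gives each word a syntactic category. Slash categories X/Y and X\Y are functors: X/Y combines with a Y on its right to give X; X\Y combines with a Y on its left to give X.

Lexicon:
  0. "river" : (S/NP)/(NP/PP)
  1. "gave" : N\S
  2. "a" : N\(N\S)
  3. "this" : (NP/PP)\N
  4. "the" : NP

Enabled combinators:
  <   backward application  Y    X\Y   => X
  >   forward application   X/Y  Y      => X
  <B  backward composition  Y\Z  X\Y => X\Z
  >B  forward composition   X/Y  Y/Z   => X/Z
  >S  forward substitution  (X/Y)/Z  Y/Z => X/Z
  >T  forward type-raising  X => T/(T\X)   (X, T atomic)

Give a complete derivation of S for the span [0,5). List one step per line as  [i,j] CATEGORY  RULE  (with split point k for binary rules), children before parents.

[0,5] S   >
  [0,4] S/NP   >
    [0,1] "river" : (S/NP)/(NP/PP)
    [1,4] NP/PP   <
      [1,3] N   <
        [1,2] "gave" : N\S
        [2,3] "a" : N\(N\S)
      [3,4] "this" : (NP/PP)\N
  [4,5] "the" : NP

[0,1] (S/NP)/(NP/PP)  lex  "river"
[1,2] N\S  lex  "gave"
[2,3] N\(N\S)  lex  "a"
[1,3] N  <  k=2
[3,4] (NP/PP)\N  lex  "this"
[1,4] NP/PP  <  k=3
[0,4] S/NP  >  k=1
[4,5] NP  lex  "the"
[0,5] S  >  k=4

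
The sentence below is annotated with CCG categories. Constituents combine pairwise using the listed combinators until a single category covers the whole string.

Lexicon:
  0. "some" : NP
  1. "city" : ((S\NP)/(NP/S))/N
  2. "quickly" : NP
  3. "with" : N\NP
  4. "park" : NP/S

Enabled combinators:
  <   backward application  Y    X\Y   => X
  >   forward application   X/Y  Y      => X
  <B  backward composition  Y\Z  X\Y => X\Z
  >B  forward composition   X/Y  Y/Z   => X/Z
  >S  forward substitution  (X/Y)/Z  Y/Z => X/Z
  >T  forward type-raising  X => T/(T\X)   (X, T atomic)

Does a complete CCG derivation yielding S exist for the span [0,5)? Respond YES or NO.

YES

[0,5] S   >
  [0,1] S/(S\NP)   >T
    [0,1] "some" : NP
  [1,5] S\NP   >
    [1,4] (S\NP)/(NP/S)   >
      [1,2] "city" : ((S\NP)/(NP/S))/N
      [2,4] N   <
        [2,3] "quickly" : NP
        [3,4] "with" : N\NP
    [4,5] "park" : NP/S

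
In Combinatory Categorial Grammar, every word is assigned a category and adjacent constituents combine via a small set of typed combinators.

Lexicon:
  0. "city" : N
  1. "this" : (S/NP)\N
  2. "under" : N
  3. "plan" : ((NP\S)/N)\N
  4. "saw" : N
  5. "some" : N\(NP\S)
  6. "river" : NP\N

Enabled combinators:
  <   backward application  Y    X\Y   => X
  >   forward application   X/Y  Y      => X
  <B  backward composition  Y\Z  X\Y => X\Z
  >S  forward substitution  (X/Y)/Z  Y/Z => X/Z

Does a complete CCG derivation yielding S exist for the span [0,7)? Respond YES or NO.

YES

[0,7] S   >
  [0,2] S/NP   <
    [0,1] "city" : N
    [1,2] "this" : (S/NP)\N
  [2,7] NP   <
    [2,6] N   <
      [2,5] NP\S   >
        [2,4] (NP\S)/N   <
          [2,3] "under" : N
          [3,4] "plan" : ((NP\S)/N)\N
        [4,5] "saw" : N
      [5,6] "some" : N\(NP\S)
    [6,7] "river" : NP\N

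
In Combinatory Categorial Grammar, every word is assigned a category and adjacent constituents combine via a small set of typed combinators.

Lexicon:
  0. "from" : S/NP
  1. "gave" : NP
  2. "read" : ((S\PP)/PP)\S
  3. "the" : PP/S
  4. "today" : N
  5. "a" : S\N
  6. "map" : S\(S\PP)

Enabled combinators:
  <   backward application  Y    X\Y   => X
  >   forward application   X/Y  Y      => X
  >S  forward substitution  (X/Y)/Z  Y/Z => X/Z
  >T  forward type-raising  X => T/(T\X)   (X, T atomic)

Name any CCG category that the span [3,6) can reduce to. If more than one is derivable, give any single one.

PP

[0,7] S   <
  [0,6] S\PP   >
    [0,3] (S\PP)/PP   <
      [0,2] S   >
        [0,1] "from" : S/NP
        [1,2] "gave" : NP
      [2,3] "read" : ((S\PP)/PP)\S
    [3,6] PP   >
      [3,4] "the" : PP/S
      [4,6] S   <
        [4,5] "today" : N
        [5,6] "a" : S\N
  [6,7] "map" : S\(S\PP)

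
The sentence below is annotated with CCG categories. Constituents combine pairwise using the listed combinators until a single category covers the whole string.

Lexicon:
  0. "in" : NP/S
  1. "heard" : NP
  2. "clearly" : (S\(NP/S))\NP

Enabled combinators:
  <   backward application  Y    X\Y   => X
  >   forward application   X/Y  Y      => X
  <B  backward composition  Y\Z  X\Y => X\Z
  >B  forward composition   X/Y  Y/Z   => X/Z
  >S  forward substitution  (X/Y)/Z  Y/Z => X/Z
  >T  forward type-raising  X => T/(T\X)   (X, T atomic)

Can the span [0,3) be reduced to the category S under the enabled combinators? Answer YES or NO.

YES

[0,3] S   <
  [0,1] "in" : NP/S
  [1,3] S\(NP/S)   <
    [1,2] "heard" : NP
    [2,3] "clearly" : (S\(NP/S))\NP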